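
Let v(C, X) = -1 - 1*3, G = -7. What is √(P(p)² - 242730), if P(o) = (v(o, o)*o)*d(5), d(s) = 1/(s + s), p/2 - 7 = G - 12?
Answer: 3*I*√673994/5 ≈ 492.58*I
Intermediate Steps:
v(C, X) = -4 (v(C, X) = -1 - 3 = -4)
p = -24 (p = 14 + 2*(-7 - 12) = 14 + 2*(-19) = 14 - 38 = -24)
d(s) = 1/(2*s)
P(o) = -2*o/5 (P(o) = (-4*o)*((½)/5) = (-4*o)*((½)*(⅕)) = -4*o*(⅒) = -2*o/5)
√(P(p)² - 242730) = √((-⅖*(-24))² - 242730) = √((48/5)² - 242730) = √(2304/25 - 242730) = √(-6065946/25) = 3*I*√673994/5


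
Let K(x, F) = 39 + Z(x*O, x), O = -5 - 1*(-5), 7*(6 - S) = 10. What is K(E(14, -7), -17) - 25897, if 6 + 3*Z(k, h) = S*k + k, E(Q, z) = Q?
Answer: -25860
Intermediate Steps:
S = 32/7 (S = 6 - ⅐*10 = 6 - 10/7 = 32/7 ≈ 4.5714)
O = 0 (O = -5 + 5 = 0)
Z(k, h) = -2 + 13*k/7 (Z(k, h) = -2 + (32*k/7 + k)/3 = -2 + (39*k/7)/3 = -2 + 13*k/7)
K(x, F) = 37 (K(x, F) = 39 + (-2 + 13*(x*0)/7) = 39 + (-2 + (13/7)*0) = 39 + (-2 + 0) = 39 - 2 = 37)
K(E(14, -7), -17) - 25897 = 37 - 25897 = -25860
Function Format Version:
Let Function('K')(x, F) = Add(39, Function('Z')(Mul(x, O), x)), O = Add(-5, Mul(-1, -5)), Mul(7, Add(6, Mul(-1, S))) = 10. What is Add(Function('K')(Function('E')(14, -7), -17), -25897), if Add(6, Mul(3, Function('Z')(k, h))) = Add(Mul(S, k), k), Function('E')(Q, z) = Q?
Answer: -25860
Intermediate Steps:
S = Rational(32, 7) (S = Add(6, Mul(Rational(-1, 7), 10)) = Add(6, Rational(-10, 7)) = Rational(32, 7) ≈ 4.5714)
O = 0 (O = Add(-5, 5) = 0)
Function('Z')(k, h) = Add(-2, Mul(Rational(13, 7), k)) (Function('Z')(k, h) = Add(-2, Mul(Rational(1, 3), Add(Mul(Rational(32, 7), k), k))) = Add(-2, Mul(Rational(1, 3), Mul(Rational(39, 7), k))) = Add(-2, Mul(Rational(13, 7), k)))
Function('K')(x, F) = 37 (Function('K')(x, F) = Add(39, Add(-2, Mul(Rational(13, 7), Mul(x, 0)))) = Add(39, Add(-2, Mul(Rational(13, 7), 0))) = Add(39, Add(-2, 0)) = Add(39, -2) = 37)
Add(Function('K')(Function('E')(14, -7), -17), -25897) = Add(37, -25897) = -25860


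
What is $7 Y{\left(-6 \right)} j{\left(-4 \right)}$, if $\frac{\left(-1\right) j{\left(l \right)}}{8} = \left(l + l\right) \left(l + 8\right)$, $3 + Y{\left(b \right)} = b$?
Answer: $-16128$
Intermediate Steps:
$Y{\left(b \right)} = -3 + b$
$j{\left(l \right)} = - 16 l \left(8 + l\right)$ ($j{\left(l \right)} = - 8 \left(l + l\right) \left(l + 8\right) = - 8 \cdot 2 l \left(8 + l\right) = - 16 l \left(8 + l\right)$)
$7 Y{\left(-6 \right)} j{\left(-4 \right)} = 7 \left(-3 - 6\right) \left(\left(-16\right) \left(-4\right) \left(8 - 4\right)\right) = 7 \left(-9\right) \left(\left(-16\right) \left(-4\right) 4\right) = \left(-63\right) 256 = -16128$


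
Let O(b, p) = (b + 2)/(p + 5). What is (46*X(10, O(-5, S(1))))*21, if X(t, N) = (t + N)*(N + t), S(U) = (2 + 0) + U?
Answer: 2863707/32 ≈ 89491.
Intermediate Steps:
S(U) = 2 + U
O(b, p) = (2 + b)/(5 + p)
X(t, N) = (N + t)**2 (X(t, N) = (N + t)*(N + t) = (N + t)**2)
(46*X(10, O(-5, S(1))))*21 = (46*((2 - 5)/(5 + (2 + 1)) + 10)**2)*21 = (46*(-3/(5 + 3) + 10)**2)*21 = (46*(-3/8 + 10)**2)*21 = (46*(77/8)**2)*21 = (46*(5929/64))*21 = (136367/32)*21 = 2863707/32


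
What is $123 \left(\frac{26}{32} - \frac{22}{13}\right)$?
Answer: $- \frac{22509}{208} \approx -108.22$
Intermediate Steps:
$123 \left(\frac{26}{32} - \frac{22}{13}\right) = 123 \left(26 \cdot \frac{1}{32} - \frac{22}{13}\right) = 123 \left(\frac{13}{16} - \frac{22}{13}\right) = 123 \left(- \frac{183}{208}\right) = - \frac{22509}{208}$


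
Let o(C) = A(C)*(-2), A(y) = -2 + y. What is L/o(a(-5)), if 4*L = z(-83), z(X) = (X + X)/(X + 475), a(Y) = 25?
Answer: 83/36064 ≈ 0.0023015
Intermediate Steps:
z(X) = 2*X/(475 + X) (z(X) = (2*X)/(475 + X) = 2*X/(475 + X))
L = -83/784 (L = (2*(-83)/(475 - 83))/4 = (2*(-83)/392)/4 = (2*(-83)*(1/392))/4 = (¼)*(-83/196) = -83/784 ≈ -0.10587)
o(C) = 4 - 2*C (o(C) = (-2 + C)*(-2) = 4 - 2*C)
L/o(a(-5)) = -83/(784*(4 - 2*25)) = -83/(784*(4 - 50)) = -83/784/(-46) = -83/784*(-1/46) = 83/36064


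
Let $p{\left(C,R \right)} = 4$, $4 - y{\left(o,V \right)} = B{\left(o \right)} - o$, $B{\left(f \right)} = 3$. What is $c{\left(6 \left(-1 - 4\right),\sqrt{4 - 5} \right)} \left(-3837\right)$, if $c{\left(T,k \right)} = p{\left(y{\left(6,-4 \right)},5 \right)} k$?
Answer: $- 15348 i \approx - 15348.0 i$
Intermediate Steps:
$y{\left(o,V \right)} = 1 + o$ ($y{\left(o,V \right)} = 4 - \left(3 - o\right) = 4 + \left(-3 + o\right) = 1 + o$)
$c{\left(T,k \right)} = 4 k$
$c{\left(6 \left(-1 - 4\right),\sqrt{4 - 5} \right)} \left(-3837\right) = 4 \sqrt{4 - 5} \left(-3837\right) = 4 \sqrt{-1} \left(-3837\right) = 4 i \left(-3837\right) = - 15348 i$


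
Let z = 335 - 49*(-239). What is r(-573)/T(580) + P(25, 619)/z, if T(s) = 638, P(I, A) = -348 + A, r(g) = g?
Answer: -1682365/1921337 ≈ -0.87562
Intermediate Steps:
z = 12046 (z = 335 + 11711 = 12046)
r(-573)/T(580) + P(25, 619)/z = -573/638 + (-348 + 619)/12046 = -573*1/638 + 271*(1/12046) = -573/638 + 271/12046 = -1682365/1921337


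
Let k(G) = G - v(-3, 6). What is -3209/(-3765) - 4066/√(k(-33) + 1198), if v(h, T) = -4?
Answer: 3209/3765 - 4066*√1169/1169 ≈ -118.07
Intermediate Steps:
k(G) = 4 + G (k(G) = G - 1*(-4) = G + 4 = 4 + G)
-3209/(-3765) - 4066/√(k(-33) + 1198) = -3209/(-3765) - 4066/√((4 - 33) + 1198) = -3209*(-1/3765) - 4066/√(-29 + 1198) = 3209/3765 - 4066*√1169/1169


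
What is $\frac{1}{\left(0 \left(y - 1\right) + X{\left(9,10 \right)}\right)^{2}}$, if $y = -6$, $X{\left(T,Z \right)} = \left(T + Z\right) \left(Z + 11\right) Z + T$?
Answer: $\frac{1}{15992001} \approx 6.2531 \cdot 10^{-8}$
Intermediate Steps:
$X{\left(T,Z \right)} = T + Z \left(11 + Z\right) \left(T + Z\right)$ ($X{\left(T,Z \right)} = \left(T + Z\right) \left(11 + Z\right) Z + T = \left(11 + Z\right) \left(T + Z\right) Z + T = Z \left(11 + Z\right) \left(T + Z\right) + T = T + Z \left(11 + Z\right) \left(T + Z\right)$)
$\frac{1}{\left(0 \left(y - 1\right) + X{\left(9,10 \right)}\right)^{2}} = \frac{1}{\left(0 \left(-6 - 1\right) + \left(9 + 10^{3} + 11 \cdot 10^{2} + 9 \cdot 10^{2} + 11 \cdot 9 \cdot 10\right)\right)^{2}} = \frac{1}{\left(0 \left(-7\right) + \left(9 + 1000 + 11 \cdot 100 + 9 \cdot 100 + 990\right)\right)^{2}} = \frac{1}{\left(0 + \left(9 + 1000 + 1100 + 900 + 990\right)\right)^{2}} = \frac{1}{\left(0 + 3999\right)^{2}} = \frac{1}{3999^{2}} = \frac{1}{15992001}$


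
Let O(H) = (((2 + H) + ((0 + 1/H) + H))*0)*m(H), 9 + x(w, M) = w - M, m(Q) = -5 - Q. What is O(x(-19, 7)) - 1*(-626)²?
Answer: -391876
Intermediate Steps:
x(w, M) = -9 + w - M (x(w, M) = -9 + (w - M) = -9 + w - M)
O(H) = 0 (O(H) = (((2 + H) + ((0 + 1/H) + H))*0)*(-5 - H) = (((2 + H) + (1/H + H))*0)*(-5 - H) = (((2 + H) + (H + 1/H))*0)*(-5 - H) = ((2 + 1/H + 2*H)*0)*(-5 - H) = 0*(-5 - H) = 0)
O(x(-19, 7)) - 1*(-626)² = 0 - 1*(-626)² = 0 - 1*391876 = 0 - 391876 = -391876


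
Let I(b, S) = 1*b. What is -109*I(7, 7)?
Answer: -763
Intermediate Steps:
I(b, S) = b
-109*I(7, 7) = -109*7 = -763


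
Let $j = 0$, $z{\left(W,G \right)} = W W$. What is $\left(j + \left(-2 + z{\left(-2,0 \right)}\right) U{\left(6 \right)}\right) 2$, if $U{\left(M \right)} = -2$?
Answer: $-8$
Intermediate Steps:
$z{\left(W,G \right)} = W^{2}$
$\left(j + \left(-2 + z{\left(-2,0 \right)}\right) U{\left(6 \right)}\right) 2 = \left(0 + \left(-2 + \left(-2\right)^{2}\right) \left(-2\right)\right) 2 = \left(0 + \left(-2 + 4\right) \left(-2\right)\right) 2 = \left(0 + 2 \left(-2\right)\right) 2 = \left(0 - 4\right) 2 = \left(-4\right) 2 = -8$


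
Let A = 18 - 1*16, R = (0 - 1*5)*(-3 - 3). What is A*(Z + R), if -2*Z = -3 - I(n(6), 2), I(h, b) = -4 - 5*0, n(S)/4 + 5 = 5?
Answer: 59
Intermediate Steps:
n(S) = 0 (n(S) = -20 + 4*5 = -20 + 20 = 0)
I(h, b) = -4 (I(h, b) = -4 + 0 = -4)
R = 30 (R = (0 - 5)*(-6) = -5*(-6) = 30)
A = 2 (A = 18 - 16 = 2)
Z = -½ (Z = -(-3 - 1*(-4))/2 = -(-3 + 4)/2 = -½*1 = -½ ≈ -0.50000)
A*(Z + R) = 2*(-½ + 30) = 2*(59/2) = 59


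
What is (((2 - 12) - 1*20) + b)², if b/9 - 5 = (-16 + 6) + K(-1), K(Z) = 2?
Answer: 3249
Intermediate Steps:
b = -27 (b = 45 + 9*((-16 + 6) + 2) = 45 + 9*(-10 + 2) = 45 + 9*(-8) = 45 - 72 = -27)
(((2 - 12) - 1*20) + b)² = (((2 - 12) - 1*20) - 27)² = ((-10 - 20) - 27)² = (-30 - 27)² = (-57)² = 3249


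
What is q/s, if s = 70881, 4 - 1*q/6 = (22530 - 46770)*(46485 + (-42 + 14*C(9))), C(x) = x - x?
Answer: 2251556648/23627 ≈ 95296.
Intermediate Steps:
C(x) = 0
q = 6754669944 (q = 24 - 6*(22530 - 46770)*(46485 + (-42 + 14*0)) = 24 - (-145440)*(46485 + (-42 + 0)) = 24 - (-145440)*(46485 - 42) = 24 - (-145440)*46443 = 24 - 6*(-1125778320) = 24 + 6754669920 = 6754669944)
q/s = 6754669944/70881 = 6754669944*(1/70881) = 2251556648/23627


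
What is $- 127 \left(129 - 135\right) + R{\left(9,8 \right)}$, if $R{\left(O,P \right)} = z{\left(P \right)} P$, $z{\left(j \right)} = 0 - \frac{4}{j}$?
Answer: $758$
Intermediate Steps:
$z{\left(j \right)} = - \frac{4}{j}$
$R{\left(O,P \right)} = -4$ ($R{\left(O,P \right)} = - \frac{4}{P} P = -4$)
$- 127 \left(129 - 135\right) + R{\left(9,8 \right)} = - 127 \left(129 - 135\right) - 4 = \left(-127\right) \left(-6\right) - 4 = 762 - 4 = 758$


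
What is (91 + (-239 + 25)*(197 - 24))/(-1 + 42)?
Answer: -36931/41 ≈ -900.76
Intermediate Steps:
(91 + (-239 + 25)*(197 - 24))/(-1 + 42) = (91 - 214*173)/41 = (91 - 37022)*(1/41) = -36931*1/41 = -36931/41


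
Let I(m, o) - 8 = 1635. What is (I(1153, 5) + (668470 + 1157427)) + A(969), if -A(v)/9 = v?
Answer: 1818819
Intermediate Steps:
I(m, o) = 1643 (I(m, o) = 8 + 1635 = 1643)
A(v) = -9*v
(I(1153, 5) + (668470 + 1157427)) + A(969) = (1643 + (668470 + 1157427)) - 9*969 = (1643 + 1825897) - 8721 = 1827540 - 8721 = 1818819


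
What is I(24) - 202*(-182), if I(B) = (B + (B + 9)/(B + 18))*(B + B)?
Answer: 265676/7 ≈ 37954.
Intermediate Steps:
I(B) = 2*B*(B + (9 + B)/(18 + B)) (I(B) = (B + (9 + B)/(18 + B))*(2*B) = 2*B*(B + (9 + B)/(18 + B)))
I(24) - 202*(-182) = 2*24*(9 + 24² + 19*24)/(18 + 24) - 202*(-182) = 2*24*(9 + 576 + 456)/42 + 36764 = 2*24*(1/42)*1041 + 36764 = 8328/7 + 36764 = 265676/7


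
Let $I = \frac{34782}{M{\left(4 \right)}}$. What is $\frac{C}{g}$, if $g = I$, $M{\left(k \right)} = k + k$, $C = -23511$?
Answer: $- \frac{1844}{341} \approx -5.4076$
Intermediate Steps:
$M{\left(k \right)} = 2 k$
$I = \frac{17391}{4}$ ($I = \frac{34782}{2 \cdot 4} = \frac{34782}{8} = 34782 \cdot \frac{1}{8} = \frac{17391}{4} \approx 4347.8$)
$g = \frac{17391}{4} \approx 4347.8$
$\frac{C}{g} = - \frac{23511}{\frac{17391}{4}} = \left(-23511\right) \frac{4}{17391} = - \frac{1844}{341}$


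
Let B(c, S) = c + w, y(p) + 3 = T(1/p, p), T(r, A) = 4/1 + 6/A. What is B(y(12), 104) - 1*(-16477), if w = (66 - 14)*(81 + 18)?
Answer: 43253/2 ≈ 21627.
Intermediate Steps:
T(r, A) = 4 + 6/A (T(r, A) = 4*1 + 6/A = 4 + 6/A)
y(p) = 1 + 6/p (y(p) = -3 + (4 + 6/p) = 1 + 6/p)
w = 5148 (w = 52*99 = 5148)
B(c, S) = 5148 + c (B(c, S) = c + 5148 = 5148 + c)
B(y(12), 104) - 1*(-16477) = (5148 + (6 + 12)/12) - 1*(-16477) = (5148 + (1/12)*18) + 16477 = (5148 + 3/2) + 16477 = 10299/2 + 16477 = 43253/2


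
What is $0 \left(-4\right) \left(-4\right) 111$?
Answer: $0$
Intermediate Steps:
$0 \left(-4\right) \left(-4\right) 111 = 0 \left(-4\right) 111 = 0 \cdot 111 = 0$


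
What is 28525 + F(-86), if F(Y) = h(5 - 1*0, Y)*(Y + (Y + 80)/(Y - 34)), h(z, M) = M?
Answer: 359167/10 ≈ 35917.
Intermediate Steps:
F(Y) = Y*(Y + (80 + Y)/(-34 + Y)) (F(Y) = Y*(Y + (Y + 80)/(Y - 34)) = Y*(Y + (80 + Y)/(-34 + Y)))
28525 + F(-86) = 28525 - 86*(80 + (-86)**2 - 33*(-86))/(-34 - 86) = 28525 - 86*(80 + 7396 + 2838)/(-120) = 28525 - 86*(-1/120)*10314 = 28525 + 73917/10 = 359167/10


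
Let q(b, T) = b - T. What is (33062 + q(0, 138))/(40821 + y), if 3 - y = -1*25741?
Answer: 32924/66565 ≈ 0.49461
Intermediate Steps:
y = 25744 (y = 3 - (-1)*25741 = 3 - 1*(-25741) = 3 + 25741 = 25744)
(33062 + q(0, 138))/(40821 + y) = (33062 + (0 - 1*138))/(40821 + 25744) = (33062 + (0 - 138))/66565 = (33062 - 138)*(1/66565) = 32924*(1/66565) = 32924/66565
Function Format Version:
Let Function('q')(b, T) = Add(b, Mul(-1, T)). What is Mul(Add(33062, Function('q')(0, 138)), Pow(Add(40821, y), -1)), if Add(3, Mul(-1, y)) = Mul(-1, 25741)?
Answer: Rational(32924, 66565) ≈ 0.49461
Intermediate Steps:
y = 25744 (y = Add(3, Mul(-1, Mul(-1, 25741))) = Add(3, Mul(-1, -25741)) = Add(3, 25741) = 25744)
Mul(Add(33062, Function('q')(0, 138)), Pow(Add(40821, y), -1)) = Mul(Add(33062, Add(0, Mul(-1, 138))), Pow(Add(40821, 25744), -1)) = Mul(Add(33062, Add(0, -138)), Pow(66565, -1)) = Mul(Add(33062, -138), Rational(1, 66565)) = Mul(32924, Rational(1, 66565)) = Rational(32924, 66565)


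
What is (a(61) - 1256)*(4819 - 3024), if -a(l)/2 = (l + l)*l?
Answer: -28971300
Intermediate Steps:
a(l) = -4*l² (a(l) = -2*(l + l)*l = -2*2*l*l = -4*l²)
(a(61) - 1256)*(4819 - 3024) = (-4*61² - 1256)*(4819 - 3024) = (-4*3721 - 1256)*1795 = (-14884 - 1256)*1795 = -16140*1795 = -28971300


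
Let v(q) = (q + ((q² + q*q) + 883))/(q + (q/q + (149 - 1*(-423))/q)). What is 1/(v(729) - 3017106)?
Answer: -266371/803281534263 ≈ -3.3160e-7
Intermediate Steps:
v(q) = (883 + q + 2*q²)/(1 + q + 572/q) (v(q) = (q + ((q² + q²) + 883))/(q + (1 + (149 + 423)/q)) = (q + (2*q² + 883))/(q + (1 + 572/q)) = (q + (883 + 2*q²))/(1 + q + 572/q) = (883 + q + 2*q²)/(1 + q + 572/q))
1/(v(729) - 3017106) = 1/(729*(883 + 729 + 2*729²)/(572 + 729 + 729²) - 3017106) = 1/(729*(883 + 729 + 2*531441)/(572 + 729 + 531441) - 3017106) = 1/(729*(883 + 729 + 1062882)/532742 - 3017106) = 1/(729*(1/532742)*1064494 - 3017106) = 1/(388008063/266371 - 3017106) = 1/(-803281534263/266371) = -266371/803281534263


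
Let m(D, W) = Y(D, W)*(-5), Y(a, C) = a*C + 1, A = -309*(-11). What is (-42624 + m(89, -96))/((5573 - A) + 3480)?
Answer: 91/5654 ≈ 0.016095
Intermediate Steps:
A = 3399
Y(a, C) = 1 + C*a (Y(a, C) = C*a + 1 = 1 + C*a)
m(D, W) = -5 - 5*D*W (m(D, W) = (1 + W*D)*(-5) = (1 + D*W)*(-5) = -5 - 5*D*W)
(-42624 + m(89, -96))/((5573 - A) + 3480) = (-42624 + (-5 - 5*89*(-96)))/((5573 - 1*3399) + 3480) = (-42624 + (-5 + 42720))/((5573 - 3399) + 3480) = (-42624 + 42715)/(2174 + 3480) = 91/5654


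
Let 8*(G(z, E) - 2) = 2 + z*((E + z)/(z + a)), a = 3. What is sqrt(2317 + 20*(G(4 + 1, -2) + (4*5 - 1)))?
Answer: 3*sqrt(4883)/4 ≈ 52.409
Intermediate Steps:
G(z, E) = 9/4 + z*(E + z)/(8*(3 + z)) (G(z, E) = 2 + (2 + z*((E + z)/(z + 3)))/8 = 2 + (2 + z*((E + z)/(3 + z)))/8 = 2 + (2 + z*(E + z)/(3 + z))/8 = 2 + (1/4 + z*(E + z)/(8*(3 + z))) = 9/4 + z*(E + z)/(8*(3 + z)))
sqrt(2317 + 20*(G(4 + 1, -2) + (4*5 - 1))) = sqrt(2317 + 20*((54 + (4 + 1)**2 + 18*(4 + 1) - 2*(4 + 1))/(8*(3 + (4 + 1))) + (4*5 - 1))) = sqrt(2317 + 20*((54 + 5**2 + 18*5 - 2*5)/(8*(3 + 5)) + (20 - 1))) = sqrt(2317 + 20*((1/8)*(54 + 25 + 90 - 10)/8 + 19)) = sqrt(2317 + 20*((1/8)*(1/8)*159 + 19)) = sqrt(2317 + 20*(159/64 + 19)) = sqrt(2317 + 20*(1375/64)) = sqrt(2317 + 6875/16) = sqrt(43947/16) = 3*sqrt(4883)/4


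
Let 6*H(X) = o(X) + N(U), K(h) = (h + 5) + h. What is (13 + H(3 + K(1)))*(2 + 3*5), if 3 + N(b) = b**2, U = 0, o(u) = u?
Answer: 1445/6 ≈ 240.83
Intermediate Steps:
K(h) = 5 + 2*h (K(h) = (5 + h) + h = 5 + 2*h)
N(b) = -3 + b**2
H(X) = -1/2 + X/6 (H(X) = (X + (-3 + 0**2))/6 = (X + (-3 + 0))/6 = (X - 3)/6 = (-3 + X)/6 = -1/2 + X/6)
(13 + H(3 + K(1)))*(2 + 3*5) = (13 + (-1/2 + (3 + (5 + 2*1))/6))*(2 + 3*5) = (13 + (-1/2 + (3 + (5 + 2))/6))*(2 + 15) = (13 + (-1/2 + (3 + 7)/6))*17 = (13 + (-1/2 + (1/6)*10))*17 = (13 + (-1/2 + 5/3))*17 = (13 + 7/6)*17 = (85/6)*17 = 1445/6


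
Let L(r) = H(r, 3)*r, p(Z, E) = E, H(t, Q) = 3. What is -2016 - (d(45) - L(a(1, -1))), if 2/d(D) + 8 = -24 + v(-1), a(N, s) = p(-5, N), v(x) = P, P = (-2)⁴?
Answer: -16103/8 ≈ -2012.9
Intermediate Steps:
P = 16
v(x) = 16
a(N, s) = N
d(D) = -⅛ (d(D) = 2/(-8 + (-24 + 16)) = 2/(-8 - 8) = 2/(-16) = 2*(-1/16) = -⅛)
L(r) = 3*r
-2016 - (d(45) - L(a(1, -1))) = -2016 - (-⅛ - 3) = -2016 - 1*(-25/8) = -2016 + 25/8 = -16103/8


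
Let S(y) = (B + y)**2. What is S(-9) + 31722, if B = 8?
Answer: 31723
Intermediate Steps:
S(y) = (8 + y)**2
S(-9) + 31722 = (8 - 9)**2 + 31722 = (-1)**2 + 31722 = 1 + 31722 = 31723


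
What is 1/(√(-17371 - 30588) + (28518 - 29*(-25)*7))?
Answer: 33593/1128537608 - I*√47959/1128537608 ≈ 2.9767e-5 - 1.9405e-7*I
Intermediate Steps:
1/(√(-17371 - 30588) + (28518 - 29*(-25)*7)) = 1/(√(-47959) + (28518 + 725*7)) = 1/(I*√47959 + (28518 + 5075)) = 1/(I*√47959 + 33593) = 1/(33593 + I*√47959)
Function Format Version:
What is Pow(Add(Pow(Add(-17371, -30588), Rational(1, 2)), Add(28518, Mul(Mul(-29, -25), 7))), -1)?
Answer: Add(Rational(33593, 1128537608), Mul(Rational(-1, 1128537608), I, Pow(47959, Rational(1, 2)))) ≈ Add(2.9767e-5, Mul(-1.9405e-7, I))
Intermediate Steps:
Pow(Add(Pow(Add(-17371, -30588), Rational(1, 2)), Add(28518, Mul(Mul(-29, -25), 7))), -1) = Pow(Add(Pow(-47959, Rational(1, 2)), Add(28518, Mul(725, 7))), -1) = Pow(Add(Mul(I, Pow(47959, Rational(1, 2))), Add(28518, 5075)), -1) = Pow(Add(Mul(I, Pow(47959, Rational(1, 2))), 33593), -1) = Pow(Add(33593, Mul(I, Pow(47959, Rational(1, 2)))), -1)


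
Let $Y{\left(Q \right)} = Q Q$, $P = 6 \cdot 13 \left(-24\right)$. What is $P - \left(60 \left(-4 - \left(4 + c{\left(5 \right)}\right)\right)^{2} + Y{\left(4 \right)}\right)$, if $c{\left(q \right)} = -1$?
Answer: $-4828$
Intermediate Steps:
$P = -1872$ ($P = 78 \left(-24\right) = -1872$)
$Y{\left(Q \right)} = Q^{2}$
$P - \left(60 \left(-4 - \left(4 + c{\left(5 \right)}\right)\right)^{2} + Y{\left(4 \right)}\right) = -1872 - \left(60 \left(-4 - 3\right)^{2} + 4^{2}\right) = -1872 - \left(60 \left(-4 + \left(-4 + 1\right)\right)^{2} + 16\right) = -1872 - \left(60 \left(-4 - 3\right)^{2} + 16\right) = -1872 - \left(60 \left(-7\right)^{2} + 16\right) = -1872 - \left(60 \cdot 49 + 16\right) = -1872 - \left(2940 + 16\right) = -1872 - 2956 = -4828$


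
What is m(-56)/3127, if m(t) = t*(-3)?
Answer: 168/3127 ≈ 0.053726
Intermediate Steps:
m(t) = -3*t
m(-56)/3127 = -3*(-56)/3127 = 168*(1/3127) = 168/3127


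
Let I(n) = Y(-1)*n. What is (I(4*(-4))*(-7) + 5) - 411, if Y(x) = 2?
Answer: -182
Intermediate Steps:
I(n) = 2*n
(I(4*(-4))*(-7) + 5) - 411 = ((2*(4*(-4)))*(-7) + 5) - 411 = ((2*(-16))*(-7) + 5) - 411 = (-32*(-7) + 5) - 411 = (224 + 5) - 411 = 229 - 411 = -182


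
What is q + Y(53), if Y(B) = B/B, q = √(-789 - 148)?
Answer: 1 + I*√937 ≈ 1.0 + 30.61*I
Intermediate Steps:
q = I*√937 (q = √(-937) = I*√937 ≈ 30.61*I)
Y(B) = 1
q + Y(53) = I*√937 + 1 = 1 + I*√937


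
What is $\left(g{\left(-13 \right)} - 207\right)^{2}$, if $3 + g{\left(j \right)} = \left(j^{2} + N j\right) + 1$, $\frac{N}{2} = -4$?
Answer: $4096$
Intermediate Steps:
$N = -8$ ($N = 2 \left(-4\right) = -8$)
$g{\left(j \right)} = -2 + j^{2} - 8 j$ ($g{\left(j \right)} = -3 + \left(\left(j^{2} - 8 j\right) + 1\right) = -3 + \left(1 + j^{2} - 8 j\right) = -2 + j^{2} - 8 j$)
$\left(g{\left(-13 \right)} - 207\right)^{2} = \left(\left(-2 + \left(-13\right)^{2} - -104\right) - 207\right)^{2} = \left(\left(-2 + 169 + 104\right) - 207\right)^{2} = \left(271 - 207\right)^{2} = 64^{2} = 4096$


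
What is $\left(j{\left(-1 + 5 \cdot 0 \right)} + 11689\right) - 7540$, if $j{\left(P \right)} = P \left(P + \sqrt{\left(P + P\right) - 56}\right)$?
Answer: $4150 - i \sqrt{58} \approx 4150.0 - 7.6158 i$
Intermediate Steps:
$j{\left(P \right)} = P \left(P + \sqrt{-56 + 2 P}\right)$ ($j{\left(P \right)} = P \left(P + \sqrt{2 P - 56}\right) = P \left(P + \sqrt{-56 + 2 P}\right)$)
$\left(j{\left(-1 + 5 \cdot 0 \right)} + 11689\right) - 7540 = \left(\left(-1 + 5 \cdot 0\right) \left(\left(-1 + 5 \cdot 0\right) + \sqrt{-56 + 2 \left(-1 + 5 \cdot 0\right)}\right) + 11689\right) - 7540 = \left(\left(-1 + 0\right) \left(\left(-1 + 0\right) + \sqrt{-56 + 2 \left(-1 + 0\right)}\right) + 11689\right) - 7540 = \left(- (-1 + \sqrt{-56 + 2 \left(-1\right)}) + 11689\right) - 7540 = \left(- (-1 + \sqrt{-56 - 2}) + 11689\right) - 7540 = \left(- (-1 + \sqrt{-58}) + 11689\right) - 7540 = \left(- (-1 + i \sqrt{58}) + 11689\right) - 7540 = \left(\left(1 - i \sqrt{58}\right) + 11689\right) - 7540 = \left(11690 - i \sqrt{58}\right) - 7540 = 4150 - i \sqrt{58}$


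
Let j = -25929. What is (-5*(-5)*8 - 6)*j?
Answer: -5030226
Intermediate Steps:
(-5*(-5)*8 - 6)*j = (-5*(-5)*8 - 6)*(-25929) = (25*8 - 6)*(-25929) = (200 - 6)*(-25929) = 194*(-25929) = -5030226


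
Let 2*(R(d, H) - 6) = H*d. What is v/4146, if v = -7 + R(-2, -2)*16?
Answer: 121/4146 ≈ 0.029185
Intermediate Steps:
R(d, H) = 6 + H*d/2 (R(d, H) = 6 + (H*d)/2 = 6 + H*d/2)
v = 121 (v = -7 + (6 + (1/2)*(-2)*(-2))*16 = -7 + (6 + 2)*16 = -7 + 8*16 = -7 + 128 = 121)
v/4146 = 121/4146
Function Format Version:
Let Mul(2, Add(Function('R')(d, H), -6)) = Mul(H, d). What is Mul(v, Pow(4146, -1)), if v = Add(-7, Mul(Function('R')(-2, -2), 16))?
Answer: Rational(121, 4146) ≈ 0.029185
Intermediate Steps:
Function('R')(d, H) = Add(6, Mul(Rational(1, 2), H, d)) (Function('R')(d, H) = Add(6, Mul(Rational(1, 2), Mul(H, d))) = Add(6, Mul(Rational(1, 2), H, d)))
v = 121 (v = Add(-7, Mul(Add(6, Mul(Rational(1, 2), -2, -2)), 16)) = Add(-7, Mul(Add(6, 2), 16)) = Add(-7, Mul(8, 16)) = Add(-7, 128) = 121)
Mul(v, Pow(4146, -1)) = Mul(121, Pow(4146, -1)) = Mul(121, Rational(1, 4146)) = Rational(121, 4146)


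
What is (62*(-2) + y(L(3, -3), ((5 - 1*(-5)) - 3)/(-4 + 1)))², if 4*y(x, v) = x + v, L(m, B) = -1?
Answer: 561001/36 ≈ 15583.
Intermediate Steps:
y(x, v) = v/4 + x/4 (y(x, v) = (x + v)/4 = (v + x)/4 = v/4 + x/4)
(62*(-2) + y(L(3, -3), ((5 - 1*(-5)) - 3)/(-4 + 1)))² = (62*(-2) + ((((5 - 1*(-5)) - 3)/(-4 + 1))/4 + (¼)*(-1)))² = (-124 + ((((5 + 5) - 3)/(-3))/4 - ¼))² = (-124 + (((10 - 3)*(-⅓))/4 - ¼))² = (-124 + ((7*(-⅓))/4 - ¼))² = (-124 + ((¼)*(-7/3) - ¼))² = (-124 + (-7/12 - ¼))² = (-124 - ⅚)² = (-749/6)² = 561001/36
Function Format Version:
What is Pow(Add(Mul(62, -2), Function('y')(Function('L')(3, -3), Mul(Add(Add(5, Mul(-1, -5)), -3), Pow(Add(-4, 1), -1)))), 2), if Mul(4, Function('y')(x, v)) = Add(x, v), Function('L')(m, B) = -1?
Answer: Rational(561001, 36) ≈ 15583.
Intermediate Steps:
Function('y')(x, v) = Add(Mul(Rational(1, 4), v), Mul(Rational(1, 4), x)) (Function('y')(x, v) = Mul(Rational(1, 4), Add(x, v)) = Mul(Rational(1, 4), Add(v, x)) = Add(Mul(Rational(1, 4), v), Mul(Rational(1, 4), x)))
Pow(Add(Mul(62, -2), Function('y')(Function('L')(3, -3), Mul(Add(Add(5, Mul(-1, -5)), -3), Pow(Add(-4, 1), -1)))), 2) = Pow(Add(Mul(62, -2), Add(Mul(Rational(1, 4), Mul(Add(Add(5, Mul(-1, -5)), -3), Pow(Add(-4, 1), -1))), Mul(Rational(1, 4), -1))), 2) = Pow(Add(-124, Add(Mul(Rational(1, 4), Mul(Add(Add(5, 5), -3), Pow(-3, -1))), Rational(-1, 4))), 2) = Pow(Add(-124, Add(Mul(Rational(1, 4), Mul(Add(10, -3), Rational(-1, 3))), Rational(-1, 4))), 2) = Pow(Add(-124, Add(Mul(Rational(1, 4), Mul(7, Rational(-1, 3))), Rational(-1, 4))), 2) = Pow(Add(-124, Add(Mul(Rational(1, 4), Rational(-7, 3)), Rational(-1, 4))), 2) = Pow(Add(-124, Add(Rational(-7, 12), Rational(-1, 4))), 2) = Pow(Add(-124, Rational(-5, 6)), 2) = Pow(Rational(-749, 6), 2) = Rational(561001, 36)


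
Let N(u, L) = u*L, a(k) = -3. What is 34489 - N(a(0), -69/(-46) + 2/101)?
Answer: 6967699/202 ≈ 34494.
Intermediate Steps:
N(u, L) = L*u
34489 - N(a(0), -69/(-46) + 2/101) = 34489 - (-69/(-46) + 2/101)*(-3) = 34489 - (-69*(-1/46) + 2*(1/101))*(-3) = 34489 - (3/2 + 2/101)*(-3) = 34489 - 307*(-3)/202 = 34489 - 1*(-921/202) = 34489 + 921/202 = 6967699/202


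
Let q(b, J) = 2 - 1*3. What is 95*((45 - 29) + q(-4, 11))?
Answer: 1425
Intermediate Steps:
q(b, J) = -1 (q(b, J) = 2 - 3 = -1)
95*((45 - 29) + q(-4, 11)) = 95*((45 - 29) - 1) = 95*(16 - 1) = 95*15 = 1425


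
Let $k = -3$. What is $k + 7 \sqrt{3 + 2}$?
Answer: $-3 + 7 \sqrt{5} \approx 12.652$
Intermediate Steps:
$k + 7 \sqrt{3 + 2} = -3 + 7 \sqrt{3 + 2} = -3 + 7 \sqrt{5}$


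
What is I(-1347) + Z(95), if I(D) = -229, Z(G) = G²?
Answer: 8796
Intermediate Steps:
I(-1347) + Z(95) = -229 + 95² = -229 + 9025 = 8796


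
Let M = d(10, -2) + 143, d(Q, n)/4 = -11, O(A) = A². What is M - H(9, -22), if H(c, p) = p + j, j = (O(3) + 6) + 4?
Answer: 102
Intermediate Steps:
d(Q, n) = -44 (d(Q, n) = 4*(-11) = -44)
j = 19 (j = (3² + 6) + 4 = (9 + 6) + 4 = 15 + 4 = 19)
H(c, p) = 19 + p (H(c, p) = p + 19 = 19 + p)
M = 99 (M = -44 + 143 = 99)
M - H(9, -22) = 99 - (19 - 22) = 99 - 1*(-3) = 99 + 3 = 102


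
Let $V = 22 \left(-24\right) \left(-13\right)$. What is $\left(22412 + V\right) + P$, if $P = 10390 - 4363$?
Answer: $35303$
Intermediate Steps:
$P = 6027$ ($P = 10390 - 4363 = 6027$)
$V = 6864$ ($V = \left(-528\right) \left(-13\right) = 6864$)
$\left(22412 + V\right) + P = \left(22412 + 6864\right) + 6027 = 29276 + 6027 = 35303$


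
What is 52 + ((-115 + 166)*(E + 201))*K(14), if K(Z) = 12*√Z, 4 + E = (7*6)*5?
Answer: 52 + 249084*√14 ≈ 9.3204e+5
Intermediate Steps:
E = 206 (E = -4 + (7*6)*5 = -4 + 42*5 = -4 + 210 = 206)
52 + ((-115 + 166)*(E + 201))*K(14) = 52 + ((-115 + 166)*(206 + 201))*(12*√14) = 52 + (51*407)*(12*√14) = 52 + 20757*(12*√14) = 52 + 249084*√14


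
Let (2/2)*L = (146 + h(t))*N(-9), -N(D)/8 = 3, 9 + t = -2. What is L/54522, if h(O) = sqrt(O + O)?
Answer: -584/9087 - 4*I*sqrt(22)/9087 ≈ -0.064268 - 0.0020647*I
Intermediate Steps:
t = -11 (t = -9 - 2 = -11)
N(D) = -24 (N(D) = -8*3 = -24)
h(O) = sqrt(2)*sqrt(O) (h(O) = sqrt(2*O) = sqrt(2)*sqrt(O))
L = -3504 - 24*I*sqrt(22) (L = (146 + sqrt(2)*sqrt(-11))*(-24) = (146 + sqrt(2)*(I*sqrt(11)))*(-24) = (146 + I*sqrt(22))*(-24) = -3504 - 24*I*sqrt(22) ≈ -3504.0 - 112.57*I)
L/54522 = (-3504 - 24*I*sqrt(22))/54522 = (-3504 - 24*I*sqrt(22))*(1/54522) = -584/9087 - 4*I*sqrt(22)/9087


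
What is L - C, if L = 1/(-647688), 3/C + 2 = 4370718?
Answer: -1578445/707715076152 ≈ -2.2303e-6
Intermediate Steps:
C = 3/4370716 (C = 3/(-2 + 4370718) = 3/4370716 ≈ 6.8639e-7)
L = -1/647688 ≈ -1.5440e-6
L - C = -1/647688 - 1*3/4370716 = -1/647688 - 3/4370716 = -1578445/707715076152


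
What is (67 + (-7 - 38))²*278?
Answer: 134552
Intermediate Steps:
(67 + (-7 - 38))²*278 = (67 - 45)²*278 = 22²*278 = 484*278 = 134552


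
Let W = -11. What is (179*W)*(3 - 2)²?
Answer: -1969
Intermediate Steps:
(179*W)*(3 - 2)² = (179*(-11))*(3 - 2)² = -1969*1² = -1969*1 = -1969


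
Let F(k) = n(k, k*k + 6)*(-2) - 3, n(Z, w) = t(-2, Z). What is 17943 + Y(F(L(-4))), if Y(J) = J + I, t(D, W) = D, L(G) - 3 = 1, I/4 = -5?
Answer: 17924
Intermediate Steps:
I = -20 (I = 4*(-5) = -20)
L(G) = 4 (L(G) = 3 + 1 = 4)
n(Z, w) = -2
F(k) = 1 (F(k) = -2*(-2) - 3 = 4 - 3 = 1)
Y(J) = -20 + J (Y(J) = J - 20 = -20 + J)
17943 + Y(F(L(-4))) = 17943 + (-20 + 1) = 17943 - 19 = 17924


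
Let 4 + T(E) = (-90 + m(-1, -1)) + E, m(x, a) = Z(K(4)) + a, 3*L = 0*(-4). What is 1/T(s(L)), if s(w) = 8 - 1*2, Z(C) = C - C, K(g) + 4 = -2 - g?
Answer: -1/89 ≈ -0.011236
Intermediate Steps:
K(g) = -6 - g (K(g) = -4 + (-2 - g) = -6 - g)
L = 0 (L = (0*(-4))/3 = (1/3)*0 = 0)
Z(C) = 0
s(w) = 6 (s(w) = 8 - 2 = 6)
m(x, a) = a (m(x, a) = 0 + a = a)
T(E) = -95 + E (T(E) = -4 + ((-90 - 1) + E) = -4 + (-91 + E) = -95 + E)
1/T(s(L)) = 1/(-95 + 6) = 1/(-89) = -1/89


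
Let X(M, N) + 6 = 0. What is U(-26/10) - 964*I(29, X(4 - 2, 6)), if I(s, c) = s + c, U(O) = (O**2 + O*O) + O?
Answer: -554027/25 ≈ -22161.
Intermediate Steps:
U(O) = O + 2*O**2 (U(O) = (O**2 + O**2) + O = 2*O**2 + O = O + 2*O**2)
X(M, N) = -6 (X(M, N) = -6 + 0 = -6)
I(s, c) = c + s
U(-26/10) - 964*I(29, X(4 - 2, 6)) = (-26/10)*(1 + 2*(-26/10)) - 964*(-6 + 29) = (-26*1/10)*(1 + 2*(-26*1/10)) - 964*23 = -13*(1 + 2*(-13/5))/5 - 22172 = -13*(1 - 26/5)/5 - 22172 = -13/5*(-21/5) - 22172 = 273/25 - 22172 = -554027/25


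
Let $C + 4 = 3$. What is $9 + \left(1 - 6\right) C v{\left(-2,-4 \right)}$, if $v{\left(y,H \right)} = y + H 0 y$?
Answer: $-1$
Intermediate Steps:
$C = -1$ ($C = -4 + 3 = -1$)
$v{\left(y,H \right)} = y$ ($v{\left(y,H \right)} = y + 0 y = y + 0 = y$)
$9 + \left(1 - 6\right) C v{\left(-2,-4 \right)} = 9 + \left(1 - 6\right) \left(-1\right) \left(-2\right) = 9 + \left(-5\right) \left(-1\right) \left(-2\right) = 9 + 5 \left(-2\right) = 9 - 10 = -1$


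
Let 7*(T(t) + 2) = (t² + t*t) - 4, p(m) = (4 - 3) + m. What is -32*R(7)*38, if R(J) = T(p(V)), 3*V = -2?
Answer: 194560/63 ≈ 3088.3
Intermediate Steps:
V = -⅔ (V = (⅓)*(-2) = -⅔ ≈ -0.66667)
p(m) = 1 + m
T(t) = -18/7 + 2*t²/7 (T(t) = -2 + ((t² + t*t) - 4)/7 = -2 + ((t² + t²) - 4)/7 = -2 + (2*t² - 4)/7 = -2 + (-4 + 2*t²)/7 = -2 + (-4/7 + 2*t²/7) = -18/7 + 2*t²/7)
R(J) = -160/63 (R(J) = -18/7 + 2*(1 - ⅔)²/7 = -18/7 + 2*(⅓)²/7 = -18/7 + (2/7)*(⅑) = -18/7 + 2/63 = -160/63)
-32*R(7)*38 = -32*(-160/63)*38 = -(-5120)*38/63 = -1*(-194560/63) = 194560/63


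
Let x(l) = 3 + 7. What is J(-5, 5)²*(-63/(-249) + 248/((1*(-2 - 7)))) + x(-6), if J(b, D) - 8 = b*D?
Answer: -5886685/747 ≈ -7880.4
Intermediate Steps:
x(l) = 10
J(b, D) = 8 + D*b (J(b, D) = 8 + b*D = 8 + D*b)
J(-5, 5)²*(-63/(-249) + 248/((1*(-2 - 7)))) + x(-6) = (8 + 5*(-5))²*(-63/(-249) + 248/((1*(-2 - 7)))) + 10 = (8 - 25)²*(-63*(-1/249) + 248/((1*(-9)))) + 10 = (-17)²*(21/83 + 248/(-9)) + 10 = 289*(21/83 + 248*(-⅑)) + 10 = 289*(21/83 - 248/9) + 10 = 289*(-20395/747) + 10 = -5894155/747 + 10 = -5886685/747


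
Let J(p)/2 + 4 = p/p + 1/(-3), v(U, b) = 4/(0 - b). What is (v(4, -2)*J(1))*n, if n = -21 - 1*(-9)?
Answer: 160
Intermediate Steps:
v(U, b) = -4/b (v(U, b) = 4/((-b)) = 4*(-1/b) = -4/b)
n = -12 (n = -21 + 9 = -12)
J(p) = -20/3 (J(p) = -8 + 2*(p/p + 1/(-3)) = -8 + 2*(1 + 1*(-⅓)) = -8 + 2*(1 - ⅓) = -8 + 2*(⅔) = -8 + 4/3 = -20/3)
(v(4, -2)*J(1))*n = (-4/(-2)*(-20/3))*(-12) = (-4*(-½)*(-20/3))*(-12) = (2*(-20/3))*(-12) = -40/3*(-12) = 160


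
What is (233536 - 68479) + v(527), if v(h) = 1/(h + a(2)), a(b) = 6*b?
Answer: 88965724/539 ≈ 1.6506e+5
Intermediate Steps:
v(h) = 1/(12 + h) (v(h) = 1/(h + 6*2) = 1/(h + 12) = 1/(12 + h))
(233536 - 68479) + v(527) = (233536 - 68479) + 1/(12 + 527) = 165057 + 1/539 = 88965724/539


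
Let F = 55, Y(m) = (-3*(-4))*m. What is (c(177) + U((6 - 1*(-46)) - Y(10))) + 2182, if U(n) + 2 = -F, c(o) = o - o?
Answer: 2125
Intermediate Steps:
c(o) = 0
Y(m) = 12*m
U(n) = -57 (U(n) = -2 - 1*55 = -2 - 55 = -57)
(c(177) + U((6 - 1*(-46)) - Y(10))) + 2182 = (0 - 57) + 2182 = -57 + 2182 = 2125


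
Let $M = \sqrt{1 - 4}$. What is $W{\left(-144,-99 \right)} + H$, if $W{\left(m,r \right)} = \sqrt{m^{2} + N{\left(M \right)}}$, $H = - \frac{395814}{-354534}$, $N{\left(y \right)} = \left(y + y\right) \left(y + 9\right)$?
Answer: $\frac{65969}{59089} + \sqrt{20730 + 18 i \sqrt{3}} \approx 145.1 + 0.10827 i$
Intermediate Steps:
$M = i \sqrt{3}$ ($M = \sqrt{-3} = i \sqrt{3} \approx 1.732 i$)
$N{\left(y \right)} = 2 y \left(9 + y\right)$
$H = \frac{65969}{59089}$ ($H = \left(-395814\right) \left(- \frac{1}{354534}\right) = \frac{65969}{59089} \approx 1.1164$)
$W{\left(m,r \right)} = \sqrt{m^{2} + 2 i \sqrt{3} \left(9 + i \sqrt{3}\right)}$
$W{\left(-144,-99 \right)} + H = \sqrt{-6 + \left(-144\right)^{2} + 18 i \sqrt{3}} + \frac{65969}{59089} = \sqrt{-6 + 20736 + 18 i \sqrt{3}} + \frac{65969}{59089} = \sqrt{20730 + 18 i \sqrt{3}} + \frac{65969}{59089} = \frac{65969}{59089} + \sqrt{20730 + 18 i \sqrt{3}}$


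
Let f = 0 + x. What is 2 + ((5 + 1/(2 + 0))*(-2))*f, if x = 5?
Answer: -53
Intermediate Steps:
f = 5 (f = 0 + 5 = 5)
2 + ((5 + 1/(2 + 0))*(-2))*f = 2 + ((5 + 1/(2 + 0))*(-2))*5 = 2 + ((5 + 1/2)*(-2))*5 = 2 + ((5 + ½)*(-2))*5 = 2 + ((11/2)*(-2))*5 = 2 - 11*5 = 2 - 55 = -53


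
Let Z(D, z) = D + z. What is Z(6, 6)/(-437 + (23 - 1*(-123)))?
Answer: -4/97 ≈ -0.041237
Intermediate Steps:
Z(6, 6)/(-437 + (23 - 1*(-123))) = (6 + 6)/(-437 + (23 - 1*(-123))) = 12/(-437 + (23 + 123)) = 12/(-437 + 146) = 12/(-291) = -1/291*12 = -4/97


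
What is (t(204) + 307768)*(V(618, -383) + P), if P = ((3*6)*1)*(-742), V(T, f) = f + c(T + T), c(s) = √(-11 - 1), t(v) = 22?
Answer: -4228726810 + 615580*I*√3 ≈ -4.2287e+9 + 1.0662e+6*I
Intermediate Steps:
c(s) = 2*I*√3 (c(s) = √(-12) = 2*I*√3)
V(T, f) = f + 2*I*√3
P = -13356 (P = (18*1)*(-742) = 18*(-742) = -13356)
(t(204) + 307768)*(V(618, -383) + P) = (22 + 307768)*((-383 + 2*I*√3) - 13356) = 307790*(-13739 + 2*I*√3) = -4228726810 + 615580*I*√3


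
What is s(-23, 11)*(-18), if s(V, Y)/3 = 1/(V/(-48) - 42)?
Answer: 2592/1993 ≈ 1.3006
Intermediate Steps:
s(V, Y) = 3/(-42 - V/48) (s(V, Y) = 3/(V/(-48) - 42) = 3/(V*(-1/48) - 42) = 3/(-V/48 - 42) = 3/(-42 - V/48))
s(-23, 11)*(-18) = -144/(2016 - 23)*(-18) = -144/1993*(-18) = 2592/1993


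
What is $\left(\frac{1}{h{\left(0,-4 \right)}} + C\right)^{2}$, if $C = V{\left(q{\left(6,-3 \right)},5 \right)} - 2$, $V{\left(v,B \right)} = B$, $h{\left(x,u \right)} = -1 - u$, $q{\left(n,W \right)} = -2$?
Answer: $\frac{100}{9} \approx 11.111$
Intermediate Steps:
$C = 3$ ($C = 5 - 2 = 3$)
$\left(\frac{1}{h{\left(0,-4 \right)}} + C\right)^{2} = \left(\frac{1}{-1 - -4} + 3\right)^{2} = \left(\frac{1}{-1 + 4} + 3\right)^{2} = \left(\frac{1}{3} + 3\right)^{2} = \left(\frac{10}{3}\right)^{2} = \frac{100}{9}$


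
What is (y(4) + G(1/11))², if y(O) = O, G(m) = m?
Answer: 2025/121 ≈ 16.736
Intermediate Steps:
(y(4) + G(1/11))² = (4 + 1/11)² = (45/11)² = 2025/121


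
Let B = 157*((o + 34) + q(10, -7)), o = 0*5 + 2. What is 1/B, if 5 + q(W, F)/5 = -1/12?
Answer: 12/19939 ≈ 0.00060184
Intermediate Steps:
q(W, F) = -305/12 (q(W, F) = -25 + 5*(-1/12) = -25 - 5/12 = -305/12)
o = 2 (o = 0 + 2 = 2)
B = 19939/12 (B = 157*((2 + 34) - 305/12) = 157*(36 - 305/12) = 157*(127/12) = 19939/12 ≈ 1661.6)
1/B = 1/(19939/12) = 12/19939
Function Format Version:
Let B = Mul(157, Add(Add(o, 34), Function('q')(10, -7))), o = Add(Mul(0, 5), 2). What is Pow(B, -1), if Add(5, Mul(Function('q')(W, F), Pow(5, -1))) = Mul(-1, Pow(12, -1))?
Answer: Rational(12, 19939) ≈ 0.00060184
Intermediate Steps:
Function('q')(W, F) = Rational(-305, 12) (Function('q')(W, F) = Add(-25, Mul(5, Mul(-1, Pow(12, -1)))) = Add(-25, Mul(5, Mul(-1, Rational(1, 12)))) = Add(-25, Mul(5, Rational(-1, 12))) = Add(-25, Rational(-5, 12)) = Rational(-305, 12))
o = 2 (o = Add(0, 2) = 2)
B = Rational(19939, 12) (B = Mul(157, Add(Add(2, 34), Rational(-305, 12))) = Mul(157, Add(36, Rational(-305, 12))) = Mul(157, Rational(127, 12)) = Rational(19939, 12) ≈ 1661.6)
Pow(B, -1) = Pow(Rational(19939, 12), -1) = Rational(12, 19939)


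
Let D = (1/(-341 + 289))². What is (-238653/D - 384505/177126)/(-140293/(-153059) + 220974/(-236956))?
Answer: 1036388277808821921915917/25629749519277 ≈ 4.0437e+10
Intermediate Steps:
D = 1/2704 (D = (1/(-52))² = (-1/52)² = 1/2704 ≈ 0.00036982)
(-238653/D - 384505/177126)/(-140293/(-153059) + 220974/(-236956)) = (-238653/1/2704 - 384505/177126)/(-140293/(-153059) + 220974/(-236956)) = (-238653*2704 - 384505*1/177126)/(-140293*(-1/153059) + 220974*(-1/236956)) = (-645317712 - 384505/177126)/(140293/153059 - 110487/118478) = -114302545440217/(177126*(-289395679/18134124202)) = -114302545440217/177126*(-18134124202/289395679) = 1036388277808821921915917/25629749519277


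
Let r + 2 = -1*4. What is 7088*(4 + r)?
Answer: -14176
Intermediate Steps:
r = -6 (r = -2 - 1*4 = -2 - 4 = -6)
7088*(4 + r) = 7088*(4 - 6) = 7088*(-2) = -14176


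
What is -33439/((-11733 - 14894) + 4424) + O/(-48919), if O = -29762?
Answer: 2296608127/1086148557 ≈ 2.1145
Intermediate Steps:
-33439/((-11733 - 14894) + 4424) + O/(-48919) = -33439/((-11733 - 14894) + 4424) - 29762/(-48919) = -33439/(-26627 + 4424) - 29762*(-1/48919) = -33439/(-22203) + 29762/48919 = -33439*(-1/22203) + 29762/48919 = 33439/22203 + 29762/48919 = 2296608127/1086148557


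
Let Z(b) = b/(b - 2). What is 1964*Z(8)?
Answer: 7856/3 ≈ 2618.7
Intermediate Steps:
Z(b) = b/(-2 + b)
1964*Z(8) = 1964*(8/(-2 + 8)) = 1964*(8/6) = 1964*(8*(⅙)) = 1964*(4/3) = 7856/3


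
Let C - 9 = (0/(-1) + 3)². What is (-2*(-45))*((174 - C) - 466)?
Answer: -27900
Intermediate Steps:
C = 18 (C = 9 + (0/(-1) + 3)² = 9 + (0*(-1) + 3)² = 9 + (0 + 3)² = 9 + 3² = 9 + 9 = 18)
(-2*(-45))*((174 - C) - 466) = (-2*(-45))*((174 - 1*18) - 466) = 90*((174 - 18) - 466) = 90*(156 - 466) = 90*(-310) = -27900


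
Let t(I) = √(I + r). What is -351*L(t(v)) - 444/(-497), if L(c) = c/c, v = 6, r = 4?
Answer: -174003/497 ≈ -350.11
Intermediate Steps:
t(I) = √(4 + I) (t(I) = √(I + 4) = √(4 + I))
L(c) = 1
-351*L(t(v)) - 444/(-497) = -351*1 - 444/(-497) = -351 - 444*(-1/497) = -351 + 444/497 = -174003/497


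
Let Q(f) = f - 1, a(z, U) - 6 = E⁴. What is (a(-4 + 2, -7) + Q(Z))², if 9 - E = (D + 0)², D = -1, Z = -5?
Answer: 16777216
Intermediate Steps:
E = 8 (E = 9 - (-1 + 0)² = 9 - 1*(-1)² = 9 - 1*1 = 9 - 1 = 8)
a(z, U) = 4102 (a(z, U) = 6 + 8⁴ = 6 + 4096 = 4102)
Q(f) = -1 + f
(a(-4 + 2, -7) + Q(Z))² = (4102 + (-1 - 5))² = (4102 - 6)² = 4096² = 16777216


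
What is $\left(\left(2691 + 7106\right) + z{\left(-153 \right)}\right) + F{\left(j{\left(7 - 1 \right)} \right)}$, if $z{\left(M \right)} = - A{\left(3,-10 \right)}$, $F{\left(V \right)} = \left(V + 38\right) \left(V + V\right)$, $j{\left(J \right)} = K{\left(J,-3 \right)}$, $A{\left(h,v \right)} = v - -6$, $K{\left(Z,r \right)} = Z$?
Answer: $10329$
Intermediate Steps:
$A{\left(h,v \right)} = 6 + v$ ($A{\left(h,v \right)} = v + 6 = 6 + v$)
$j{\left(J \right)} = J$
$F{\left(V \right)} = 2 V \left(38 + V\right)$ ($F{\left(V \right)} = \left(38 + V\right) 2 V = 2 V \left(38 + V\right)$)
$z{\left(M \right)} = 4$ ($z{\left(M \right)} = - (6 - 10) = \left(-1\right) \left(-4\right) = 4$)
$\left(\left(2691 + 7106\right) + z{\left(-153 \right)}\right) + F{\left(j{\left(7 - 1 \right)} \right)} = \left(\left(2691 + 7106\right) + 4\right) + 2 \left(7 - 1\right) \left(38 + \left(7 - 1\right)\right) = \left(9797 + 4\right) + 2 \left(7 - 1\right) \left(38 + \left(7 - 1\right)\right) = 9801 + 2 \cdot 6 \left(38 + 6\right) = 9801 + 2 \cdot 6 \cdot 44 = 9801 + 528 = 10329$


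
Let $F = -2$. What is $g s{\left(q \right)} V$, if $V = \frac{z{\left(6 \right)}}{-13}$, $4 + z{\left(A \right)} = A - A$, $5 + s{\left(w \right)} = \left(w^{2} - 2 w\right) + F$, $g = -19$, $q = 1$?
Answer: $\frac{608}{13} \approx 46.769$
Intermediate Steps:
$s{\left(w \right)} = -7 + w^{2} - 2 w$ ($s{\left(w \right)} = -5 - \left(2 - w^{2} + 2 w\right) = -7 + w^{2} - 2 w$)
$z{\left(A \right)} = -4$ ($z{\left(A \right)} = -4 + \left(A - A\right) = -4 + 0 = -4$)
$V = \frac{4}{13}$ ($V = - \frac{4}{-13} = \left(-4\right) \left(- \frac{1}{13}\right) = \frac{4}{13} \approx 0.30769$)
$g s{\left(q \right)} V = - 19 \left(-7 + 1^{2} - 2\right) \frac{4}{13} = - 19 \left(-7 + 1 - 2\right) \frac{4}{13} = \left(-19\right) \left(-8\right) \frac{4}{13} = 152 \cdot \frac{4}{13} = \frac{608}{13}$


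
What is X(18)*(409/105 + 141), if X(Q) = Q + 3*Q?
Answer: 365136/35 ≈ 10432.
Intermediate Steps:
X(Q) = 4*Q
X(18)*(409/105 + 141) = (4*18)*(409/105 + 141) = 72*(409*(1/105) + 141) = 72*(409/105 + 141) = 72*(15214/105) = 365136/35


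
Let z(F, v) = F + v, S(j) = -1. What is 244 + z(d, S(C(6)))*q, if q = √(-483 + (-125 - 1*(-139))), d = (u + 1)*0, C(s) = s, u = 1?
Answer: 244 - I*√469 ≈ 244.0 - 21.656*I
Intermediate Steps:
d = 0 (d = (1 + 1)*0 = 2*0 = 0)
q = I*√469 (q = √(-483 + (-125 + 139)) = √(-483 + 14) = √(-469) = I*√469 ≈ 21.656*I)
244 + z(d, S(C(6)))*q = 244 + (0 - 1)*(I*√469) = 244 - I*√469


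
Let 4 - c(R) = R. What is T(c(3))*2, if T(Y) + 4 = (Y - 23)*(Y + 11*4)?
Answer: -1988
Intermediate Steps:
c(R) = 4 - R
T(Y) = -4 + (-23 + Y)*(44 + Y) (T(Y) = -4 + (Y - 23)*(Y + 11*4) = -4 + (-23 + Y)*(Y + 44) = -4 + (-23 + Y)*(44 + Y))
T(c(3))*2 = (-1016 + (4 - 1*3)² + 21*(4 - 1*3))*2 = (-1016 + (4 - 3)² + 21*(4 - 3))*2 = (-1016 + 1² + 21*1)*2 = (-1016 + 1 + 21)*2 = -994*2 = -1988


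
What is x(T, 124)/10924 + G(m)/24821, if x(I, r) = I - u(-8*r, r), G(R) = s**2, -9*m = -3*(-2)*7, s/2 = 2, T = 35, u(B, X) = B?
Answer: 25665951/271144604 ≈ 0.094658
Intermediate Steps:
s = 4 (s = 2*2 = 4)
m = -14/3 (m = -(-3*(-2))*7/9 = -2*7/3 = -1/9*42 = -14/3 ≈ -4.6667)
G(R) = 16 (G(R) = 4**2 = 16)
x(I, r) = I + 8*r (x(I, r) = I - (-8)*r = I + 8*r)
x(T, 124)/10924 + G(m)/24821 = (35 + 8*124)/10924 + 16/24821 = (35 + 992)*(1/10924) + 16*(1/24821) = 1027*(1/10924) + 16/24821 = 1027/10924 + 16/24821 = 25665951/271144604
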